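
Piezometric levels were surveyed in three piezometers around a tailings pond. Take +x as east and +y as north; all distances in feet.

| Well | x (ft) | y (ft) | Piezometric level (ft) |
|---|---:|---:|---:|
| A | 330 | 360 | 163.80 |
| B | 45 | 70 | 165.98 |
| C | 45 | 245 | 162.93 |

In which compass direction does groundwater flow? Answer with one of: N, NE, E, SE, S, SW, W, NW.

NW

With h = a·x + b·y + c and A as origin, the differences give:
  (-285)·a + (-290)·b = +2.18
  (-285)·a + (-115)·b = -0.87
Eliminate b (×(-115) and ×(-290), subtract): -49875·a = -503.000 → a = ∂h/∂x = +0.01009
Back-substitute: b = ∂h/∂y = -0.01743.
Flow = −∇h = (-0.01009 east, +0.01743 north), which points northwest.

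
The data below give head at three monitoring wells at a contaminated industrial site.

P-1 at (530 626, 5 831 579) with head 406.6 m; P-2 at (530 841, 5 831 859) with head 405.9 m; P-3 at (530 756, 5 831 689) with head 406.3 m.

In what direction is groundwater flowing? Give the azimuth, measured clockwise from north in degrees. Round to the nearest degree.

With h = a·x + b·y + c and P-1 as origin, the differences give:
  215·a + 280·b = -0.7
  130·a + 110·b = -0.3
Eliminate b (×110 and ×280, subtract): -12750·a = 7.00 → a = ∂h/∂x = -0.0005490
Back-substitute: b = ∂h/∂y = -0.002078.
Flow direction (−∇h) has components (+0.0005490 E, +0.002078 N).
Azimuth = atan2(E, N) = atan2(+0.0005490, +0.002078) = 14.8° ≈ 015°.

015°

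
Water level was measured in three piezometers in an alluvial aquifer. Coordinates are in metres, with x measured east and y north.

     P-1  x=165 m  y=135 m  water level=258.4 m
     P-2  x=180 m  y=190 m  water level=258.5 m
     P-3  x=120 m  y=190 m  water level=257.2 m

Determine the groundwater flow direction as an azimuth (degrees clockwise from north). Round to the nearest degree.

281°

Taking P-1 as reference: P-2−P-1 = (15, 55, +0.1); P-3−P-1 = (-45, 55, -1.2).
Determinant of the coordinate differences = 15·55 − (-45)·55 = 3300.
∂h/∂x = [(+0.1)·55 − (-1.2)·55] / 3300 = +0.02167
∂h/∂y = [15·(-1.2) − (-45)·(+0.1)] / 3300 = -0.004091
Flow direction (−∇h) has components (-0.02167 E, +0.004091 N).
Azimuth = atan2(E, N) = atan2(-0.02167, +0.004091) = 280.7° ≈ 281°.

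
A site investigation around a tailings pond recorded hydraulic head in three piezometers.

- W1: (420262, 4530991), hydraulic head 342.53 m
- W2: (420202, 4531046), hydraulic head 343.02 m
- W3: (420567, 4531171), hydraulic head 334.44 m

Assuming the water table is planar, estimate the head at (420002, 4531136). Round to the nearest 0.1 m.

Differences from W1: to W2 (Δx, Δy, Δh) = (-60, 55, +0.49); to W3 = (305, 180, -8.09).
Determinant of the coordinate differences = (-60)·180 − 305·55 = -27575.
∂h/∂x = [(+0.49)·180 − (-8.09)·55] / -27575 = -0.01933
∂h/∂y = [(-60)·(-8.09) − 305·(+0.49)] / -27575 = -0.01218
h(420002, 4531136) = 342.53 + (-0.01933)·(-260) + (-0.01218)·(145) = 342.53 +5.027 -1.767 = 345.790 m.

345.8 m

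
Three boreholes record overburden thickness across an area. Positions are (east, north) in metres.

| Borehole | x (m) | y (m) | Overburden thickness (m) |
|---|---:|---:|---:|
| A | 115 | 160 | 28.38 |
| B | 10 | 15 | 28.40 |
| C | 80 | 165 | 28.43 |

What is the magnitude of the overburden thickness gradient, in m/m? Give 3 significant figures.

Taking A as reference: B−A = (-105, -145, +0.02); C−A = (-35, 5, +0.05).
Solve a·Δx + b·Δy = Δd: det = (-105)·5 − (-35)·(-145) = -5600.
∂d/∂x = [(+0.02)·5 − (+0.05)·(-145)] / -5600 = -0.001313
∂d/∂y = [(-105)·(+0.05) − (-35)·(+0.02)] / -5600 = +0.0008125
|∇f| = √(-0.001313² + 0.0008125²) = 0.001544 m/m

0.00154 m/m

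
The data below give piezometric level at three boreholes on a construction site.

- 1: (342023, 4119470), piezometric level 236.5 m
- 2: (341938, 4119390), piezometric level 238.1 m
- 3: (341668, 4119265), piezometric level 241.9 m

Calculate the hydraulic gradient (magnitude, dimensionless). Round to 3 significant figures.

0.0137

Taking 1 as reference: 2−1 = (-85, -80, +1.6); 3−1 = (-355, -205, +5.4).
Determinant of the coordinate differences = (-85)·(-205) − (-355)·(-80) = -10975.
∂h/∂x = [(+1.6)·(-205) − (+5.4)·(-80)] / -10975 = -0.009476
∂h/∂y = [(-85)·(+5.4) − (-355)·(+1.6)] / -10975 = -0.009932
|∇h| = √(-0.009476² + -0.009932²) = 0.01373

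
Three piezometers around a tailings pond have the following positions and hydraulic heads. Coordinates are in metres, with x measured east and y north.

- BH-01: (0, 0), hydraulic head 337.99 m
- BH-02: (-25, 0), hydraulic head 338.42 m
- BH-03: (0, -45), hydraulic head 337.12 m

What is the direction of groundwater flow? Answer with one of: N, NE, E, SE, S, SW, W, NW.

SE

∂h/∂x = (338.42 − 337.99) / (-25 − 0) = -0.01720
∂h/∂y = (337.12 − 337.99) / (-45 − 0) = +0.01933
Flow = −∇h = (+0.01720 east, -0.01933 north), which points southeast.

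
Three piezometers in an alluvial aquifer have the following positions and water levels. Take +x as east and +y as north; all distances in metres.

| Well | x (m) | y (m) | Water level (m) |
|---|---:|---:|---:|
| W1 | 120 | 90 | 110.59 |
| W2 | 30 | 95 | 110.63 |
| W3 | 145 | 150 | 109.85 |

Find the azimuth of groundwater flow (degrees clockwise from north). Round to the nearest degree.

005°

Differences from W1: to W2 (Δx, Δy, Δh) = (-90, 5, +0.04); to W3 = (25, 60, -0.74).
Determinant of the coordinate differences = (-90)·60 − 25·5 = -5525.
∂h/∂x = [(+0.04)·60 − (-0.74)·5] / -5525 = -0.001104
∂h/∂y = [(-90)·(-0.74) − 25·(+0.04)] / -5525 = -0.01187
Flow direction (−∇h) has components (+0.001104 E, +0.01187 N).
Azimuth = atan2(E, N) = atan2(+0.001104, +0.01187) = 5.3° ≈ 005°.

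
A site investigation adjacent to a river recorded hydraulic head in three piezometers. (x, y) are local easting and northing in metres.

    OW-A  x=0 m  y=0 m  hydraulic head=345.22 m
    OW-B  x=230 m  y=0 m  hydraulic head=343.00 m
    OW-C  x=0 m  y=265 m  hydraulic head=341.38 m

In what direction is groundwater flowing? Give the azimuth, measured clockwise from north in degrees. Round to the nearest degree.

034°

∂h/∂x = (343.00 − 345.22) / (230 − 0) = -0.009652
∂h/∂y = (341.38 − 345.22) / (265 − 0) = -0.01449
Flow direction (−∇h) has components (+0.009652 E, +0.01449 N).
Azimuth = atan2(E, N) = atan2(+0.009652, +0.01449) = 33.7° ≈ 034°.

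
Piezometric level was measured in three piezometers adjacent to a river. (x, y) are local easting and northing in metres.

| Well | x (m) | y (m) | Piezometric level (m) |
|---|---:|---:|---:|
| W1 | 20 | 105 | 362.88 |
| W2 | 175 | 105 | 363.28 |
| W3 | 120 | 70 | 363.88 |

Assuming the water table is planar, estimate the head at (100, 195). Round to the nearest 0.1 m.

361.2 m

Differences from W1: to W2 (Δx, Δy, Δh) = (155, 0, +0.40); to W3 = (100, -35, +1.00).
Determinant of the coordinate differences = 155·(-35) − 100·0 = -5425.
∂h/∂x = [(+0.40)·(-35) − (+1.00)·0] / -5425 = +0.002581
∂h/∂y = [155·(+1.00) − 100·(+0.40)] / -5425 = -0.02120
h(100, 195) = 362.88 + (+0.002581)·(80) + (-0.02120)·(90) = 362.88 +0.206 -1.908 = 361.179 m.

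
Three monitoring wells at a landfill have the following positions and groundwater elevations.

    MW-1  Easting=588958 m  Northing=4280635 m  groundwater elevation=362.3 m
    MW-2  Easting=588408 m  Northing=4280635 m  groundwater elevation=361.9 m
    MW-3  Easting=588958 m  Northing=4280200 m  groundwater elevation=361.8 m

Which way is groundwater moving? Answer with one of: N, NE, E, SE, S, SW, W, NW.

∂h/∂x = (361.9 − 362.3) / (588408 − 588958) = +0.0007273
∂h/∂y = (361.8 − 362.3) / (4280200 − 4280635) = +0.001149
Flow = −∇h = (-0.0007273 east, -0.001149 north), which points southwest.

SW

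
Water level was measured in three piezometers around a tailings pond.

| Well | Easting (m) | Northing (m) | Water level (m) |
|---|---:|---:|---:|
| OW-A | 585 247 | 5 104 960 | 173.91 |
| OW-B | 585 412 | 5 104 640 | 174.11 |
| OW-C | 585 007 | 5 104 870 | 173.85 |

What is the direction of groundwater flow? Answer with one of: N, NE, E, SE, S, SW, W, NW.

NW

Taking OW-A as reference: OW-B−OW-A = (165, -320, +0.20); OW-C−OW-A = (-240, -90, -0.06).
Determinant of the coordinate differences = 165·(-90) − (-240)·(-320) = -91650.
∂h/∂x = [(+0.20)·(-90) − (-0.06)·(-320)] / -91650 = +0.0004059
∂h/∂y = [165·(-0.06) − (-240)·(+0.20)] / -91650 = -0.0004157
Flow = −∇h = (-0.0004059 east, +0.0004157 north), which points northwest.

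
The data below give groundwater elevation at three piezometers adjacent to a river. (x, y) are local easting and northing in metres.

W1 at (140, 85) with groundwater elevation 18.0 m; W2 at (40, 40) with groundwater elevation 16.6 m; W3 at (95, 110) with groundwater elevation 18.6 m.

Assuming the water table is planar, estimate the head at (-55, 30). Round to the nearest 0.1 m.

16.2 m

With h = a·x + b·y + c and W1 as origin, the differences give:
  (-100)·a + (-45)·b = -1.4
  (-45)·a + 25·b = +0.6
Eliminate b (×25 and ×(-45), subtract): -4525·a = -8.00 → a = ∂h/∂x = +0.001768
Back-substitute: b = ∂h/∂y = +0.02718.
h(-55, 30) = 18.0 + (+0.001768)·(-195) + (+0.02718)·(-55) = 18.0 -0.345 -1.495 = 16.160 m.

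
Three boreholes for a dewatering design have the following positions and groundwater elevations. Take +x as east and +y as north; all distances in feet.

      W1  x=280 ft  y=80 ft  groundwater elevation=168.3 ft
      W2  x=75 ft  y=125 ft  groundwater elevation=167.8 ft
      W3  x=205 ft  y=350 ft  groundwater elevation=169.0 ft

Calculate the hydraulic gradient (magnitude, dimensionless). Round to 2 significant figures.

Three-point gradient (reference W1): Δ to W2 = (-205, 45, -0.5), Δ to W3 = (-75, 270, +0.7).
∂h/∂x = +0.003203, ∂h/∂y = +0.003482 (det = -51975).
|∇h| = √(0.003203² + 0.003482²) = 0.004731

0.0047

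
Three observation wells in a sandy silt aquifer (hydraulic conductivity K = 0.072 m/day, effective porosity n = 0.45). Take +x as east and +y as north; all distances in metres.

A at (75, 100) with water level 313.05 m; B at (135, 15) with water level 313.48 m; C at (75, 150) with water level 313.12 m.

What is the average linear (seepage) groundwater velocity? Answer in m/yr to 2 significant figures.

With h = a·x + b·y + c and A as origin, the differences give:
  60·a + (-85)·b = +0.43
  0·a + 50·b = +0.07
Eliminate b (×50 and ×(-85), subtract): 3000·a = 27.450 → a = ∂h/∂x = +0.009150
Back-substitute: b = ∂h/∂y = +0.001400.
|∇h| = √(0.009150² + 0.001400²) = 0.009256
Seepage velocity v = K·i/n = 0.072 × 0.009256 / 0.45 = 0.001481 m/day = 0.5409 m/yr.

0.54 m/yr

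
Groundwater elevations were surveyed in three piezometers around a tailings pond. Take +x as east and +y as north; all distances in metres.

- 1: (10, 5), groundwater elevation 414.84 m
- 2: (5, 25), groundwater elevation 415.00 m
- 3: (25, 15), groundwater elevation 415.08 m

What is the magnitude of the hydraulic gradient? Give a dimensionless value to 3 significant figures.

0.0138

With h = a·x + b·y + c and 1 as origin, the differences give:
  (-5)·a + 20·b = +0.16
  15·a + 10·b = +0.24
Eliminate b (×10 and ×20, subtract): -350·a = -3.200 → a = ∂h/∂x = +0.009143
Back-substitute: b = ∂h/∂y = +0.01029.
|∇h| = √(0.009143² + 0.01029²) = 0.01377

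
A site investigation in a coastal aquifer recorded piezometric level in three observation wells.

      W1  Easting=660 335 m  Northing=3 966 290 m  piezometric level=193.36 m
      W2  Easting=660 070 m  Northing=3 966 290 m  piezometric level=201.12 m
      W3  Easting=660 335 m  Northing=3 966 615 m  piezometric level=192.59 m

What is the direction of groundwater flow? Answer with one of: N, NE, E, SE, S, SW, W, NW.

∂h/∂x = (201.12 − 193.36) / (660070 − 660335) = -0.02928
∂h/∂y = (192.59 − 193.36) / (3966615 − 3966290) = -0.002369
Flow = −∇h = (+0.02928 east, +0.002369 north), which points east.

E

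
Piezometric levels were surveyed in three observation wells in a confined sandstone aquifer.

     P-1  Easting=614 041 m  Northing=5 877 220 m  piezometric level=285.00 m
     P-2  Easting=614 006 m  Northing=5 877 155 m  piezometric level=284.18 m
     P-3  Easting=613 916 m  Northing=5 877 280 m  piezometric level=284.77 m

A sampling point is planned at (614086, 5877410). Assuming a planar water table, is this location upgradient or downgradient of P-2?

upgradient

Taking P-1 as reference: P-2−P-1 = (-35, -65, -0.82); P-3−P-1 = (-125, 60, -0.23).
Determinant of the coordinate differences = (-35)·60 − (-125)·(-65) = -10225.
∂h/∂x = [(-0.82)·60 − (-0.23)·(-65)] / -10225 = +0.006274
∂h/∂y = [(-35)·(-0.23) − (-125)·(-0.82)] / -10225 = +0.009237
Head at (614086, 5877410) = 285.00 + (+0.006274)·(45) + (+0.009237)·(190) = 287.04 m.
That is higher than the 284.18 m at P-2, so the point is upgradient.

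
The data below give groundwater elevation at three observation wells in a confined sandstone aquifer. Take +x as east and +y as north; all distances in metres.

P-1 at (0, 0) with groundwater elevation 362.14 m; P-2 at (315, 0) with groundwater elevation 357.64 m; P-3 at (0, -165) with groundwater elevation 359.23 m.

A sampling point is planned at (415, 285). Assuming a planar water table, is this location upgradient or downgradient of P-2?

∂h/∂x = (357.64 − 362.14) / (315 − 0) = -0.01429
∂h/∂y = (359.23 − 362.14) / (-165 − 0) = +0.01764
Head at (415, 285) = 362.14 + (-0.01429)·(415) + (+0.01764)·(285) = 361.24 m.
That is higher than the 357.64 m at P-2, so the point is upgradient.

upgradient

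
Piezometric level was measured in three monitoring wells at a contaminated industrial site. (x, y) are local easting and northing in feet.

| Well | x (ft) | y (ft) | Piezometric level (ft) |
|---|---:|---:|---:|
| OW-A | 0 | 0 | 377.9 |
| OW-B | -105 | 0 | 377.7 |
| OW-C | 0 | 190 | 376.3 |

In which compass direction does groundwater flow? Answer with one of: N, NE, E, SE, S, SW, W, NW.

∂h/∂x = (377.7 − 377.9) / (-105 − 0) = +0.001905
∂h/∂y = (376.3 − 377.9) / (190 − 0) = -0.008421
Flow = −∇h = (-0.001905 east, +0.008421 north), which points north.

N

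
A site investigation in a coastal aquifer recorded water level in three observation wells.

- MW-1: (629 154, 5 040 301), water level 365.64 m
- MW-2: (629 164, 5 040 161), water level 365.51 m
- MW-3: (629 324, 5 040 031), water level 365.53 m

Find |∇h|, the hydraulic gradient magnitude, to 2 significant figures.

0.0014

Taking MW-1 as reference: MW-2−MW-1 = (10, -140, -0.13); MW-3−MW-1 = (170, -270, -0.11).
Determinant of the coordinate differences = 10·(-270) − 170·(-140) = 21100.
∂h/∂x = [(-0.13)·(-270) − (-0.11)·(-140)] / 21100 = +0.0009336
∂h/∂y = [10·(-0.11) − 170·(-0.13)] / 21100 = +0.0009953
|∇h| = √(0.0009336² + 0.0009953²) = 0.001365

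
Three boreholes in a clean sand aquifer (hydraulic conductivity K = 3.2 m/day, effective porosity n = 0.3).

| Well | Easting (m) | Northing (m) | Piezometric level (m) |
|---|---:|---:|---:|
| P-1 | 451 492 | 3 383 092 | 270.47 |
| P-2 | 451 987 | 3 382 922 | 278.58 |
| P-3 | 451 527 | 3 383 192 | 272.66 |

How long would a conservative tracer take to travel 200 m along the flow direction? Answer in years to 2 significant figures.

2.0 years

Three-point gradient (reference P-1): Δ to P-2 = (495, -170, +8.11), Δ to P-3 = (35, 100, +2.19).
∂h/∂x = +0.02134, ∂h/∂y = +0.01443 (det = 55450).
|∇h| = √(0.02134² + 0.01443²) = 0.02576
Seepage velocity v = K·i/n = 3.2 × 0.02576 / 0.3 = 0.2748 m/day.
t = 200 / 0.2748 = 727.8 days = 1.99 years.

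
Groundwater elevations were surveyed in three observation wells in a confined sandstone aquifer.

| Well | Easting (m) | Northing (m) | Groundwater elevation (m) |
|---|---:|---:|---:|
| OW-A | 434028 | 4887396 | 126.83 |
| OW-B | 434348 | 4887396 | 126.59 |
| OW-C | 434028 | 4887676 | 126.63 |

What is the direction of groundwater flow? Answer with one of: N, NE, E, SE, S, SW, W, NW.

∂h/∂x = (126.59 − 126.83) / (434348 − 434028) = -0.0007500
∂h/∂y = (126.63 − 126.83) / (4887676 − 4887396) = -0.0007143
Flow = −∇h = (+0.0007500 east, +0.0007143 north), which points northeast.

NE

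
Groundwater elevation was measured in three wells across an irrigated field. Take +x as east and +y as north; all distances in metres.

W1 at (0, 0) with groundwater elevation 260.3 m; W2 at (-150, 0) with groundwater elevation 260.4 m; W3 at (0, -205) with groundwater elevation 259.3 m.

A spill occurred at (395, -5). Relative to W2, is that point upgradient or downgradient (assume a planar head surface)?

∂h/∂x = (260.4 − 260.3) / (-150 − 0) = -0.0006667
∂h/∂y = (259.3 − 260.3) / (-205 − 0) = +0.004878
Head at (395, -5) = 260.3 + (-0.0006667)·(395) + (+0.004878)·(-5) = 260.01 m.
That is lower than the 260.4 m at W2, so the point is downgradient.

downgradient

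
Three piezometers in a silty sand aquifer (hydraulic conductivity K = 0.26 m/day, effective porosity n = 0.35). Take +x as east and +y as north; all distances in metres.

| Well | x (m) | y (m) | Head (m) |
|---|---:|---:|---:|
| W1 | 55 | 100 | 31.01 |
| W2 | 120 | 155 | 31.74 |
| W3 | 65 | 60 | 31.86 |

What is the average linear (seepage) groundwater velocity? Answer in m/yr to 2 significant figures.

7.7 m/yr

With h = a·x + b·y + c and W1 as origin, the differences give:
  65·a + 55·b = +0.73
  10·a + (-40)·b = +0.85
Eliminate b (×(-40) and ×55, subtract): -3150·a = -75.950 → a = ∂h/∂x = +0.02411
Back-substitute: b = ∂h/∂y = -0.01522.
|∇h| = √(0.02411² + -0.01522²) = 0.02851
Seepage velocity v = K·i/n = 0.26 × 0.02851 / 0.35 = 0.02118 m/day = 7.736 m/yr.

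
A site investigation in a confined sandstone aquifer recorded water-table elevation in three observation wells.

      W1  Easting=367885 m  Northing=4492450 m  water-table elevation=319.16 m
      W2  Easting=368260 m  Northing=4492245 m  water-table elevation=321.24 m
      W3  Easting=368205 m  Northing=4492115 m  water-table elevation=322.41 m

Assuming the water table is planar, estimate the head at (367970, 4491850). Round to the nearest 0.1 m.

Three-point gradient (reference W1): Δ to W2 = (375, -205, +2.08), Δ to W3 = (320, -335, +3.25).
∂h/∂x = +0.0005090, ∂h/∂y = -0.009215 (det = -60025).
h(367970, 4491850) = 319.16 + (+0.0005090)·(85) + (-0.009215)·(-600) = 319.16 +0.043 +5.529 = 324.732 m.

324.7 m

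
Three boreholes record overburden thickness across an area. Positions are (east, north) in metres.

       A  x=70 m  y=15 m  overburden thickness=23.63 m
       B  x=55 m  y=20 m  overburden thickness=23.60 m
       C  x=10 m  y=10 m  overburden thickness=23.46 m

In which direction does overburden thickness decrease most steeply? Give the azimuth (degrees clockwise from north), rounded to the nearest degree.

Three-point gradient (reference A): Δ to B = (-15, 5, -0.03), Δ to C = (-60, -5, -0.17).
∂d/∂x = +0.002667, ∂d/∂y = +0.002000 (det = 375).
Steepest decrease is along −∇f: components (-0.002667 E, -0.002000 N).
Azimuth = atan2(-0.002667, -0.002000) = 233.1° ≈ 233°.

233°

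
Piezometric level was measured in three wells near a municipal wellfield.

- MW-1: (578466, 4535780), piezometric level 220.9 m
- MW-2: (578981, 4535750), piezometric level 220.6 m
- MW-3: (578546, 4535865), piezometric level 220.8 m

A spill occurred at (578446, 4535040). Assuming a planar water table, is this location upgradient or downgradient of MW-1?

upgradient

With h = a·x + b·y + c and MW-1 as origin, the differences give:
  515·a + (-30)·b = -0.3
  80·a + 85·b = -0.1
Eliminate b (×85 and ×(-30), subtract): 46175·a = -28.50 → a = ∂h/∂x = -0.0006172
Back-substitute: b = ∂h/∂y = -0.0005956.
Head at (578446, 4535040) = 220.9 + (-0.0006172)·(-20) + (-0.0005956)·(-740) = 221.35 m.
That is higher than the 220.9 m at MW-1, so the point is upgradient.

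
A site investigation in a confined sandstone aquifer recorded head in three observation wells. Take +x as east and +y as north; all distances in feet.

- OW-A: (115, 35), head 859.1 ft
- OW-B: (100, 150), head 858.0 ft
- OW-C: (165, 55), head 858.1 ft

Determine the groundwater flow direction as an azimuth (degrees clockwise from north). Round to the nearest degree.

053°

Differences from OW-A: to OW-B (Δx, Δy, Δh) = (-15, 115, -1.1); to OW-C = (50, 20, -1.0).
Determinant of the coordinate differences = (-15)·20 − 50·115 = -6050.
∂h/∂x = [(-1.1)·20 − (-1.0)·115] / -6050 = -0.01537
∂h/∂y = [(-15)·(-1.0) − 50·(-1.1)] / -6050 = -0.01157
Flow direction (−∇h) has components (+0.01537 E, +0.01157 N).
Azimuth = atan2(E, N) = atan2(+0.01537, +0.01157) = 53.0° ≈ 053°.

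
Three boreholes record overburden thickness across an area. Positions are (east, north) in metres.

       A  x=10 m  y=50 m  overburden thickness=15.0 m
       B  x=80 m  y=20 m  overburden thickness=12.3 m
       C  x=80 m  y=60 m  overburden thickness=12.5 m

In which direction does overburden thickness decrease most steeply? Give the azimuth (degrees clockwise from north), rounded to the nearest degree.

Three-point gradient (reference A): Δ to B = (70, -30, -2.7), Δ to C = (70, 10, -2.5).
∂d/∂x = -0.03643, ∂d/∂y = +0.005000 (det = 2800).
Steepest decrease is along −∇f: components (+0.03643 E, -0.005000 N).
Azimuth = atan2(+0.03643, -0.005000) = 97.8° ≈ 098°.

098°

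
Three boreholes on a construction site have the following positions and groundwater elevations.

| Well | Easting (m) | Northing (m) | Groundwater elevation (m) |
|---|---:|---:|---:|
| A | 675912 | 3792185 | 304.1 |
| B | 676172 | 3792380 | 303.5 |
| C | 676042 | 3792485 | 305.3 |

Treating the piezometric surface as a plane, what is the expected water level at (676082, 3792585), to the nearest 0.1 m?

305.7 m

Taking A as reference: B−A = (260, 195, -0.6); C−A = (130, 300, +1.2).
Determinant of the coordinate differences = 260·300 − 130·195 = 52650.
∂h/∂x = [(-0.6)·300 − (+1.2)·195] / 52650 = -0.007863
∂h/∂y = [260·(+1.2) − 130·(-0.6)] / 52650 = +0.007407
h(676082, 3792585) = 304.1 + (-0.007863)·(170) + (+0.007407)·(400) = 304.1 -1.337 +2.963 = 305.726 m.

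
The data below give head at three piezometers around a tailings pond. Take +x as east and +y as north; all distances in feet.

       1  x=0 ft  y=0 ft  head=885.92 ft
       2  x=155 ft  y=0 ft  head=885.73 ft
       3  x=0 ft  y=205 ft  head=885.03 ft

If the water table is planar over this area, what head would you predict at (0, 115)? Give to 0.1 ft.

∂h/∂x = (885.73 − 885.92) / (155 − 0) = -0.001226
∂h/∂y = (885.03 − 885.92) / (205 − 0) = -0.004341
h(0, 115) = 885.92 + (-0.001226)·(0) + (-0.004341)·(115) = 885.92 -0.000 -0.499 = 885.421 ft.

885.4 ft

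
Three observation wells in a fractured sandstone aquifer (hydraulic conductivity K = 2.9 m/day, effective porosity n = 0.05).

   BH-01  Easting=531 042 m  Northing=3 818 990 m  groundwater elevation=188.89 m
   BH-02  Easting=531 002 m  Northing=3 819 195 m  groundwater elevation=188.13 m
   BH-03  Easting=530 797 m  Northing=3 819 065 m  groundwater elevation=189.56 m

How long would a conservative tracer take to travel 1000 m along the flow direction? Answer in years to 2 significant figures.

Three-point gradient (reference BH-01): Δ to BH-02 = (-40, 205, -0.76), Δ to BH-03 = (-245, 75, +0.67).
∂h/∂x = -0.004115, ∂h/∂y = -0.004510 (det = 47225).
|∇h| = √(-0.004115² + -0.004510²) = 0.006105
Seepage velocity v = K·i/n = 2.9 × 0.006105 / 0.05 = 0.3541 m/day.
t = 1000 / 0.3541 = 2824 days = 7.73 years.

7.7 years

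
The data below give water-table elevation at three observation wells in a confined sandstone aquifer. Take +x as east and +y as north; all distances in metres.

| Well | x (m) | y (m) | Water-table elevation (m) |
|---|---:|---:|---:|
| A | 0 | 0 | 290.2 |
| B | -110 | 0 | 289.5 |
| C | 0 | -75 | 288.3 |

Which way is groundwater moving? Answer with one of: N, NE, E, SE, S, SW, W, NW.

S

∂h/∂x = (289.5 − 290.2) / (-110 − 0) = +0.006364
∂h/∂y = (288.3 − 290.2) / (-75 − 0) = +0.02533
Flow = −∇h = (-0.006364 east, -0.02533 north), which points south.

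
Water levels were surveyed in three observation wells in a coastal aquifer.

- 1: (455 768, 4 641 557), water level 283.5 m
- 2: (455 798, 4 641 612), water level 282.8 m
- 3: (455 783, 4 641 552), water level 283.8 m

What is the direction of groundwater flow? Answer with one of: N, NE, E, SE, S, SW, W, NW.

Three-point gradient (reference 1): Δ to 2 = (30, 55, -0.7), Δ to 3 = (15, -5, +0.3).
∂h/∂x = +0.01333, ∂h/∂y = -0.02000 (det = -975).
Flow = −∇h = (-0.01333 east, +0.02000 north), which points northwest.

NW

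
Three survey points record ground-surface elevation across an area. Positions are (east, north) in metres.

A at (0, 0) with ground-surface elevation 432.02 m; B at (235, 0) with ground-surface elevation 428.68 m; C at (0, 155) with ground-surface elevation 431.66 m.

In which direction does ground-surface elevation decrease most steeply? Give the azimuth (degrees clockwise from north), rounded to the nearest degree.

081°

∂z/∂x = (428.68 − 432.02) / (235 − 0) = -0.01421
∂z/∂y = (431.66 − 432.02) / (155 − 0) = -0.002323
Steepest decrease is along −∇f: components (+0.01421 E, +0.002323 N).
Azimuth = atan2(+0.01421, +0.002323) = 80.7° ≈ 081°.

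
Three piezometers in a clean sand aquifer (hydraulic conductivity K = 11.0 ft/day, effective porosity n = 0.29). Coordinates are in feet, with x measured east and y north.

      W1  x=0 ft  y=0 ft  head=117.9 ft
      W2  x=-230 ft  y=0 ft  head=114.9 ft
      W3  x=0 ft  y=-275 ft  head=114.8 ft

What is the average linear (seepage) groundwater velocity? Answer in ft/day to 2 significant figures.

∂h/∂x = (114.9 − 117.9) / (-230 − 0) = +0.01304
∂h/∂y = (114.8 − 117.9) / (-275 − 0) = +0.01127
|∇h| = √(0.01304² + 0.01127²) = 0.01724
Seepage velocity v = K·i/n = 11.0 × 0.01724 / 0.29 = 0.6539 ft/day.

0.65 ft/day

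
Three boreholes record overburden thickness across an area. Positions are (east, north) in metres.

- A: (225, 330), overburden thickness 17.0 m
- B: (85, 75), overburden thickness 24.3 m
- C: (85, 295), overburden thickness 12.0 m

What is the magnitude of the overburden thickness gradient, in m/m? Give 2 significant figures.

Three-point gradient (reference A): Δ to B = (-140, -255, +7.3), Δ to C = (-140, -35, -5.0).
∂d/∂x = +0.04969, ∂d/∂y = -0.05591 (det = -30800).
|∇f| = √(0.04969² + -0.05591²) = 0.0748 m/m

0.075 m/m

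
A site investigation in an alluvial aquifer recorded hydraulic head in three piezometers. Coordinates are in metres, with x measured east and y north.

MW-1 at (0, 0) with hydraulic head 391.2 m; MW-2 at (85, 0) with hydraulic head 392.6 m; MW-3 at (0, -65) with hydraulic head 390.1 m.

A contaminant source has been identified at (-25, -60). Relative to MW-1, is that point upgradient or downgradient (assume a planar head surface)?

downgradient

∂h/∂x = (392.6 − 391.2) / (85 − 0) = +0.01647
∂h/∂y = (390.1 − 391.2) / (-65 − 0) = +0.01692
Head at (-25, -60) = 391.2 + (+0.01647)·(-25) + (+0.01692)·(-60) = 389.77 m.
That is lower than the 391.2 m at MW-1, so the point is downgradient.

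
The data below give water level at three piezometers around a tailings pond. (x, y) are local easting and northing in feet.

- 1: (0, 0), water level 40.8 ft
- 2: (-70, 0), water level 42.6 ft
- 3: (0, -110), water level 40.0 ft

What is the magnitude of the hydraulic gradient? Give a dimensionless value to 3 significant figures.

0.0267

∂h/∂x = (42.6 − 40.8) / (-70 − 0) = -0.02571
∂h/∂y = (40.0 − 40.8) / (-110 − 0) = +0.007273
|∇h| = √(-0.02571² + 0.007273²) = 0.02672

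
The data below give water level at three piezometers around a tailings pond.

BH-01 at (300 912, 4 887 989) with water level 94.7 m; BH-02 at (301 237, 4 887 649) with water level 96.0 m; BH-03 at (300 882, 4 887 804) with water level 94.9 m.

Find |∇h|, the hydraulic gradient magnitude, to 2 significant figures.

0.0029

With h = a·x + b·y + c and BH-01 as origin, the differences give:
  325·a + (-340)·b = +1.3
  (-30)·a + (-185)·b = +0.2
Eliminate b (×(-185) and ×(-340), subtract): -70325·a = -172.50 → a = ∂h/∂x = +0.002453
Back-substitute: b = ∂h/∂y = -0.001479.
|∇h| = √(0.002453² + -0.001479²) = 0.002864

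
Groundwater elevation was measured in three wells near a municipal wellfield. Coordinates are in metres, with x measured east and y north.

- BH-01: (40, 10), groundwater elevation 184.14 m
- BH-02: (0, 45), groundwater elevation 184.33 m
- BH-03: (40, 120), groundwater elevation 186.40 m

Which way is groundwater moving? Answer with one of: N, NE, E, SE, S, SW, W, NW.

SW

With h = a·x + b·y + c and BH-01 as origin, the differences give:
  (-40)·a + 35·b = +0.19
  0·a + 110·b = +2.26
Eliminate b (×110 and ×35, subtract): -4400·a = -58.200 → a = ∂h/∂x = +0.01323
Back-substitute: b = ∂h/∂y = +0.02055.
Flow = −∇h = (-0.01323 east, -0.02055 north), which points southwest.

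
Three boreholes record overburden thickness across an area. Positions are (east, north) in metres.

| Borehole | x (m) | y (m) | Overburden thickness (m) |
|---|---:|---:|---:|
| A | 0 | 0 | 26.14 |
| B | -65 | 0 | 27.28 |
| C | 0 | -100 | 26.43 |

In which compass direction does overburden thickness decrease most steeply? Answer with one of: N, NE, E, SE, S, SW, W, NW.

∂d/∂x = (27.28 − 26.14) / (-65 − 0) = -0.01754
∂d/∂y = (26.43 − 26.14) / (-100 − 0) = -0.002900
Steepest decrease is along −∇f = (+0.01754 E, +0.002900 N) → east.

E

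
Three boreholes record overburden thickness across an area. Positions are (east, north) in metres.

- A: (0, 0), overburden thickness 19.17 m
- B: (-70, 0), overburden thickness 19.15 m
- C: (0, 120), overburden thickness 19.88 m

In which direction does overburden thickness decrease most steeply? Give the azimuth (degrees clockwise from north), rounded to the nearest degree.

183°

∂d/∂x = (19.15 − 19.17) / (-70 − 0) = +0.0002857
∂d/∂y = (19.88 − 19.17) / (120 − 0) = +0.005917
Steepest decrease is along −∇f: components (-0.0002857 E, -0.005917 N).
Azimuth = atan2(-0.0002857, -0.005917) = 182.8° ≈ 183°.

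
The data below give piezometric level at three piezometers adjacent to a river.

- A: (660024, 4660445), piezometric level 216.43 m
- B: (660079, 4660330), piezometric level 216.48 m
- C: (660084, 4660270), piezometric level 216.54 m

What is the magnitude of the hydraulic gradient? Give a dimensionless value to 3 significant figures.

0.00182

Taking A as reference: B−A = (55, -115, +0.05); C−A = (60, -175, +0.11).
Solve a·Δx + b·Δy = Δh: det = 55·(-175) − 60·(-115) = -2725.
∂h/∂x = [(+0.05)·(-175) − (+0.11)·(-115)] / -2725 = -0.001431
∂h/∂y = [55·(+0.11) − 60·(+0.05)] / -2725 = -0.001119
|∇h| = √(-0.001431² + -0.001119²) = 0.001817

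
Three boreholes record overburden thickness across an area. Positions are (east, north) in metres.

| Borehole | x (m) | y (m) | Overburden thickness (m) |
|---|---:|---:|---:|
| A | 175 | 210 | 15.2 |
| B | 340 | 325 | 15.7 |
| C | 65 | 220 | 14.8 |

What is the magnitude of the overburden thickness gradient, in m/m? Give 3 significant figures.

0.00365 m/m

With d = a·x + b·y + c and A as origin, the differences give:
  165·a + 115·b = +0.5
  (-110)·a + 10·b = -0.4
Eliminate b (×10 and ×115, subtract): 14300·a = 51.00 → a = ∂d/∂x = +0.003566
Back-substitute: b = ∂d/∂y = -0.0007692.
|∇f| = √(0.003566² + -0.0007692²) = 0.003648 m/m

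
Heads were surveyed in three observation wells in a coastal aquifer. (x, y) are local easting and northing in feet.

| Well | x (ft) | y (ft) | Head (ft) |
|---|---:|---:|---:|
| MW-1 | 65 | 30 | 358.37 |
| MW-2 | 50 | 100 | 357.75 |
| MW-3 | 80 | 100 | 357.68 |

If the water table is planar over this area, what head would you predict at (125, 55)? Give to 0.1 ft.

Three-point gradient (reference MW-1): Δ to MW-2 = (-15, 70, -0.62), Δ to MW-3 = (15, 70, -0.69).
∂h/∂x = -0.002333, ∂h/∂y = -0.009357 (det = -2100).
h(125, 55) = 358.37 + (-0.002333)·(60) + (-0.009357)·(25) = 358.37 -0.140 -0.234 = 357.996 ft.

358.0 ft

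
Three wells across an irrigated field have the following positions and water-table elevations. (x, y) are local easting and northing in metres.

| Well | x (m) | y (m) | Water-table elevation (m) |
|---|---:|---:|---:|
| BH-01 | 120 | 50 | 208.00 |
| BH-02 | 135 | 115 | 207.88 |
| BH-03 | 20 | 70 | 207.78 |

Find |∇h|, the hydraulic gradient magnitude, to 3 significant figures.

Taking BH-01 as reference: BH-02−BH-01 = (15, 65, -0.12); BH-03−BH-01 = (-100, 20, -0.22).
Determinant of the coordinate differences = 15·20 − (-100)·65 = 6800.
∂h/∂x = [(-0.12)·20 − (-0.22)·65] / 6800 = +0.001750
∂h/∂y = [15·(-0.22) − (-100)·(-0.12)] / 6800 = -0.002250
|∇h| = √(0.001750² + -0.002250²) = 0.00285

0.00285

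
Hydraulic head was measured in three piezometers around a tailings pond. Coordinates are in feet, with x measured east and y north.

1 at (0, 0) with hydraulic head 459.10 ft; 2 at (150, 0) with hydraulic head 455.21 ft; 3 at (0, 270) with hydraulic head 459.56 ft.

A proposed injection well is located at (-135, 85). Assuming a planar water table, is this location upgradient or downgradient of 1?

∂h/∂x = (455.21 − 459.10) / (150 − 0) = -0.02593
∂h/∂y = (459.56 − 459.10) / (270 − 0) = +0.001704
Head at (-135, 85) = 459.10 + (-0.02593)·(-135) + (+0.001704)·(85) = 462.75 ft.
That is higher than the 459.10 ft at 1, so the point is upgradient.

upgradient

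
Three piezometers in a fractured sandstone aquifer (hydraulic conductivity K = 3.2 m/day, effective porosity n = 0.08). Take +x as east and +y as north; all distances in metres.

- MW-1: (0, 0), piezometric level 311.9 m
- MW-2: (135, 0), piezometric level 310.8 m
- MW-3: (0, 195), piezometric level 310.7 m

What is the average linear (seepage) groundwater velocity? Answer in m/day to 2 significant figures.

∂h/∂x = (310.8 − 311.9) / (135 − 0) = -0.008148
∂h/∂y = (310.7 − 311.9) / (195 − 0) = -0.006154
|∇h| = √(-0.008148² + -0.006154²) = 0.01021
Seepage velocity v = K·i/n = 3.2 × 0.01021 / 0.08 = 0.4084 m/day.

0.41 m/day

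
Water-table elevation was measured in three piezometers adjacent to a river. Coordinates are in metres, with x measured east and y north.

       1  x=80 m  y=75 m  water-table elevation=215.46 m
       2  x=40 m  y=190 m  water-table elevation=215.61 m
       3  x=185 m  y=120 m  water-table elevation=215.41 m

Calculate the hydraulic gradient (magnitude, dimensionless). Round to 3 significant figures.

0.00134

With h = a·x + b·y + c and 1 as origin, the differences give:
  (-40)·a + 115·b = +0.15
  105·a + 45·b = -0.05
Eliminate b (×45 and ×115, subtract): -13875·a = 12.500 → a = ∂h/∂x = -0.0009009
Back-substitute: b = ∂h/∂y = +0.0009910.
|∇h| = √(-0.0009009² + 0.0009910²) = 0.001339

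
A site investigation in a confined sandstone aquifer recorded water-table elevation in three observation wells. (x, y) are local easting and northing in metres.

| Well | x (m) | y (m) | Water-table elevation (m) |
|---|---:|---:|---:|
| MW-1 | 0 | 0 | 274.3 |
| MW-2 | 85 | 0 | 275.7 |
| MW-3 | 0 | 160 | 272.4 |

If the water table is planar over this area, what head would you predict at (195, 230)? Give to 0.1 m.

274.8 m

∂h/∂x = (275.7 − 274.3) / (85 − 0) = +0.01647
∂h/∂y = (272.4 − 274.3) / (160 − 0) = -0.01188
h(195, 230) = 274.3 + (+0.01647)·(195) + (-0.01188)·(230) = 274.3 +3.212 -2.731 = 274.781 m.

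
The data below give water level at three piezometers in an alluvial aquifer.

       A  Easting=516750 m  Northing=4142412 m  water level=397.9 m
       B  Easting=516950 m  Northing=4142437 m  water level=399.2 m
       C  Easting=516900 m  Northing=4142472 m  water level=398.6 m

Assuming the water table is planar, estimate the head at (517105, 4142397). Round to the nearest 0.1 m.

400.6 m

Taking A as reference: B−A = (200, 25, +1.3); C−A = (150, 60, +0.7).
Determinant of the coordinate differences = 200·60 − 150·25 = 8250.
∂h/∂x = [(+1.3)·60 − (+0.7)·25] / 8250 = +0.007333
∂h/∂y = [200·(+0.7) − 150·(+1.3)] / 8250 = -0.006667
h(517105, 4142397) = 397.9 + (+0.007333)·(355) + (-0.006667)·(-15) = 397.9 +2.603 +0.100 = 400.603 m.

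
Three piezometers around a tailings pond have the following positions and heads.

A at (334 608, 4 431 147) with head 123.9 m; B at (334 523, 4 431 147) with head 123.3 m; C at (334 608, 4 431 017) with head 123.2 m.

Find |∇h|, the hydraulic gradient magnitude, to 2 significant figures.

0.0089

∂h/∂x = (123.3 − 123.9) / (334523 − 334608) = +0.007059
∂h/∂y = (123.2 − 123.9) / (4431017 − 4431147) = +0.005385
|∇h| = √(0.007059² + 0.005385²) = 0.008878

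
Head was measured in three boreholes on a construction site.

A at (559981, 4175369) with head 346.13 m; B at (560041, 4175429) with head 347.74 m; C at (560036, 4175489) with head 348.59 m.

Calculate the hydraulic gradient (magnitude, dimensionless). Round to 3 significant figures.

0.0191

Differences from A: to B (Δx, Δy, Δh) = (60, 60, +1.61); to C = (55, 120, +2.46).
Determinant of the coordinate differences = 60·120 − 55·60 = 3900.
∂h/∂x = [(+1.61)·120 − (+2.46)·60] / 3900 = +0.01169
∂h/∂y = [60·(+2.46) − 55·(+1.61)] / 3900 = +0.01514
|∇h| = √(0.01169² + 0.01514²) = 0.01913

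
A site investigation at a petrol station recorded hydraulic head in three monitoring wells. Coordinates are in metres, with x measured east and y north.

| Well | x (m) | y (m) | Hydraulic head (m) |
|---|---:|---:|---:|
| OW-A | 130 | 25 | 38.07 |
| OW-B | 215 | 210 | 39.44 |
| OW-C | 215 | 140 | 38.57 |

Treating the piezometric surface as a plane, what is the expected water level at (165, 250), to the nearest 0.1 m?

40.5 m

Taking OW-A as reference: OW-B−OW-A = (85, 185, +1.37); OW-C−OW-A = (85, 115, +0.50).
Solve a·Δx + b·Δy = Δh: det = 85·115 − 85·185 = -5950.
∂h/∂x = [(+1.37)·115 − (+0.50)·185] / -5950 = -0.01093
∂h/∂y = [85·(+0.50) − 85·(+1.37)] / -5950 = +0.01243
h(165, 250) = 38.07 + (-0.01093)·(35) + (+0.01243)·(225) = 38.07 -0.383 +2.796 = 40.484 m.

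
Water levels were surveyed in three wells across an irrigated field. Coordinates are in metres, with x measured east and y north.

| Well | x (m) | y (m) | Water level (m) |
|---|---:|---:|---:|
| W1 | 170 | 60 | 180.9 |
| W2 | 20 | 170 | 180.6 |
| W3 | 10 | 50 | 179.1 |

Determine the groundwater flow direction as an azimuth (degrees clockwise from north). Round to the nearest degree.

With h = a·x + b·y + c and W1 as origin, the differences give:
  (-150)·a + 110·b = -0.3
  (-160)·a + (-10)·b = -1.8
Eliminate b (×(-10) and ×110, subtract): 19100·a = 201.00 → a = ∂h/∂x = +0.01052
Back-substitute: b = ∂h/∂y = +0.01162.
Flow direction (−∇h) has components (-0.01052 E, -0.01162 N).
Azimuth = atan2(E, N) = atan2(-0.01052, -0.01162) = 222.2° ≈ 222°.

222°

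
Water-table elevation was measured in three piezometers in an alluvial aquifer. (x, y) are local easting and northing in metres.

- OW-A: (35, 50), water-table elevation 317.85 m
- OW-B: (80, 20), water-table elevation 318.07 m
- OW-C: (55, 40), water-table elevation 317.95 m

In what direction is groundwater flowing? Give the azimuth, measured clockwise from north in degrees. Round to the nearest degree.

Three-point gradient (reference OW-A): Δ to OW-B = (45, -30, +0.22), Δ to OW-C = (20, -10, +0.10).
∂h/∂x = +0.005333, ∂h/∂y = +0.0006667 (det = 150).
Flow direction (−∇h) has components (-0.005333 E, -0.0006667 N).
Azimuth = atan2(E, N) = atan2(-0.005333, -0.0006667) = 262.9° ≈ 263°.

263°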